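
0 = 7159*0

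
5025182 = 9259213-4234031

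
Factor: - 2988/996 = -3 = - 3^1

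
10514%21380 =10514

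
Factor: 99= 3^2 * 11^1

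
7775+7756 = 15531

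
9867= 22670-12803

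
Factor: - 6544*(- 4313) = 2^4*19^1*227^1*409^1 = 28224272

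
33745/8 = 4218+1/8 = 4218.12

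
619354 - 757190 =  - 137836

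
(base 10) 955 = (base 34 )S3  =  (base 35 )RA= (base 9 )1271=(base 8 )1673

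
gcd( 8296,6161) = 61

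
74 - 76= - 2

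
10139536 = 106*95656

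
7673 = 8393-720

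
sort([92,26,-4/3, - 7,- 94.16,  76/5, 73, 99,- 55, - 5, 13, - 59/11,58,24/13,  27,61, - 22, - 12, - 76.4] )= [-94.16, - 76.4, - 55, - 22, - 12, - 7 ,-59/11, - 5, - 4/3,24/13 , 13,76/5, 26,27,58,  61,73,92,99]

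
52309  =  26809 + 25500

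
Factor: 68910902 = 2^1*29^1*499^1*2381^1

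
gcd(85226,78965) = 1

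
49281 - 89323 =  - 40042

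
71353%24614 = 22125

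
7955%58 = 9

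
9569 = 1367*7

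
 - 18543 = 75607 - 94150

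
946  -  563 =383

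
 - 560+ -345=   -  905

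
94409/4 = 94409/4= 23602.25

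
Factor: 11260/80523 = 2^2 * 3^( - 2)*5^1 *23^(-1)*389^(  -  1 ) * 563^1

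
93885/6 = 31295/2 = 15647.50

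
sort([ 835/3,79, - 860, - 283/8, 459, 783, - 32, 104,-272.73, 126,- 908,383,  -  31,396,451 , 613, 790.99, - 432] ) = [ - 908, - 860, - 432, - 272.73, - 283/8, - 32, - 31,79, 104, 126, 835/3,  383 , 396,451 , 459, 613, 783, 790.99]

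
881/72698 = 881/72698 =0.01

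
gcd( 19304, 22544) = 8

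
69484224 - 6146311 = 63337913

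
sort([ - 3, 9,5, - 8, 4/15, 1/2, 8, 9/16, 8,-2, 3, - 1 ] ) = [  -  8, - 3, - 2,-1,4/15 , 1/2, 9/16, 3, 5,8, 8,9] 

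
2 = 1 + 1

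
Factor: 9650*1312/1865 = 2^6*5^1*41^1  *  193^1*373^( - 1) = 2532160/373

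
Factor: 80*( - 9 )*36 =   -  2^6*3^4*5^1 = - 25920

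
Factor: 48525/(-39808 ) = -2^( - 7 ) * 3^1 *5^2 * 311^( - 1 )*647^1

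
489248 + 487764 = 977012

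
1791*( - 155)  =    -  277605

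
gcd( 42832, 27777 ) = 1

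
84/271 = 84/271 = 0.31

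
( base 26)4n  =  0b1111111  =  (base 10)127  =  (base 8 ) 177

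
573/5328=191/1776 = 0.11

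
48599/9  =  48599/9= 5399.89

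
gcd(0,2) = 2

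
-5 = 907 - 912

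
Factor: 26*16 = 2^5*13^1 = 416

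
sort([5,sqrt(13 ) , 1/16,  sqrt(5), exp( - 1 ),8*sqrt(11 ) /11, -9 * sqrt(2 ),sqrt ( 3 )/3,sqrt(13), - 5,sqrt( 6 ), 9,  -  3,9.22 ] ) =[-9*sqrt(2), - 5, -3, 1/16, exp( - 1 ),sqrt( 3 ) /3,sqrt( 5),8*sqrt( 11 )/11,  sqrt( 6),sqrt( 13 ),sqrt( 13) , 5, 9,9.22]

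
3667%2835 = 832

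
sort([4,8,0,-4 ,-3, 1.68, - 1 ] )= [ - 4  , - 3, - 1, 0, 1.68,4, 8]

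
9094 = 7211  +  1883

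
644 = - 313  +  957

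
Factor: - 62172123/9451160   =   - 2^( - 3)*3^1*5^( - 1 )*13^1*19^1*23^ ( - 1 )*10273^( - 1)*83903^1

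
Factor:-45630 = - 2^1*3^3*5^1* 13^2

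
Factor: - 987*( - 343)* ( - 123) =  - 3^2*7^4*41^1*47^1  =  -41640543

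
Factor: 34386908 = 2^2*8596727^1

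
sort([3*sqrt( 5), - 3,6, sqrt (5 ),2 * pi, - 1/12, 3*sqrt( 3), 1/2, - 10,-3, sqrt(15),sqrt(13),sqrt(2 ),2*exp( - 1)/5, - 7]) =[ - 10, - 7,-3, - 3, - 1/12, 2*exp( - 1 )/5, 1/2,sqrt(2 ),sqrt (5),sqrt( 13 ),sqrt( 15 ),3 * sqrt( 3 ), 6 , 2*pi,3*sqrt(5)]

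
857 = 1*857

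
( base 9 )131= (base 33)3A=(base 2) 1101101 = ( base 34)37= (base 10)109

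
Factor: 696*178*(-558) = - 2^5*3^3*29^1*31^1*89^1 = -  69129504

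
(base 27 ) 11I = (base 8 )1406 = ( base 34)mq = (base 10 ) 774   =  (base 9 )1050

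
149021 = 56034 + 92987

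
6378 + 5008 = 11386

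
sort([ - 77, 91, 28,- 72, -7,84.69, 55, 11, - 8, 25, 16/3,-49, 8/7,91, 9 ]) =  [-77, - 72,-49, - 8, - 7, 8/7, 16/3, 9, 11,25,28,  55, 84.69,  91, 91]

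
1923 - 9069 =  - 7146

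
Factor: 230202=2^1*3^4*7^2*29^1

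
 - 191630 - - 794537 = 602907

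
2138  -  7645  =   - 5507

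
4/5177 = 4/5177  =  0.00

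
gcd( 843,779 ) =1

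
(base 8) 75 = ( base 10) 61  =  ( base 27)27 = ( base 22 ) 2h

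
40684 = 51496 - 10812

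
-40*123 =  - 4920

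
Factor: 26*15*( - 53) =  - 20670 =- 2^1 *3^1*5^1*13^1 * 53^1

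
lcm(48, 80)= 240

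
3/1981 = 3/1981=0.00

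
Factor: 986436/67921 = 2^2 * 3^2*7^(- 1)*11^1*31^( - 1 )*47^1*53^1*313^( - 1 )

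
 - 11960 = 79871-91831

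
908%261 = 125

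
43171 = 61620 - 18449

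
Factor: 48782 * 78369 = 2^1*3^1 * 151^1*173^1*24391^1 = 3822996558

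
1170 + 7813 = 8983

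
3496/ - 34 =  - 1748/17 = -102.82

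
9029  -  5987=3042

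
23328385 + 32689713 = 56018098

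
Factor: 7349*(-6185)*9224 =-419263683560  =  -2^3 * 5^1 * 1153^1*1237^1*7349^1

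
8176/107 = 76 + 44/107 =76.41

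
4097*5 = 20485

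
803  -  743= 60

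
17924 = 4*4481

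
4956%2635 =2321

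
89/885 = 89/885 = 0.10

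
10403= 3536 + 6867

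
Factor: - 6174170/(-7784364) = 3087085/3892182 = 2^( - 1 )*3^( - 1)*5^1  *  7^( - 1)*509^1*1213^1*92671^(-1)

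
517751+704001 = 1221752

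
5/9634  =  5/9634  =  0.00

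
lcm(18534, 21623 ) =129738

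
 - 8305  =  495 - 8800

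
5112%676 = 380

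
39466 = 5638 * 7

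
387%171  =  45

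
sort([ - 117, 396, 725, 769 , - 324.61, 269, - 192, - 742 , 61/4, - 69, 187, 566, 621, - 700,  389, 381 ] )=[ - 742, -700, - 324.61, - 192, - 117,-69, 61/4, 187,  269, 381,389,396,566 , 621,725, 769 ]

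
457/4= 457/4 = 114.25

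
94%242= 94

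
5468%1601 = 665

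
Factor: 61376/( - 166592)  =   - 7^1*19^(-1 ) = - 7/19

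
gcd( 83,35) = 1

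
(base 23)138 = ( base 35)hb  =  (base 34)HS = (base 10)606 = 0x25E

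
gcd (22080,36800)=7360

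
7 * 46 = 322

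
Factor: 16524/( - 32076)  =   - 17/33 = - 3^ (-1 ) * 11^( - 1 )*17^1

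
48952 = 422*116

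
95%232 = 95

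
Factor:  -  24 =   -  2^3*3^1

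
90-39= 51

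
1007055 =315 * 3197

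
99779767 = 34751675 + 65028092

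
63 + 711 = 774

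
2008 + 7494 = 9502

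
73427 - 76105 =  - 2678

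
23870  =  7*3410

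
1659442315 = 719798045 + 939644270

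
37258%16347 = 4564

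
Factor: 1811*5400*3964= 2^5*3^3*5^2*991^1*1811^1 = 38765541600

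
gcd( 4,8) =4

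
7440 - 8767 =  - 1327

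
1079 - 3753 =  - 2674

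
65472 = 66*992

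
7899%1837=551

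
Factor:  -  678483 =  - 3^3*13^1*1933^1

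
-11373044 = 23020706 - 34393750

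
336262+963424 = 1299686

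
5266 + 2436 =7702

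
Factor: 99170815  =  5^1*4259^1*4657^1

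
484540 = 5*96908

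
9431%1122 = 455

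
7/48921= 7/48921 =0.00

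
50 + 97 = 147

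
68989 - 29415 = 39574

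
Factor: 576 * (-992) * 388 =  - 2^13*3^2*31^1 * 97^1=-  221700096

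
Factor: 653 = 653^1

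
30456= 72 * 423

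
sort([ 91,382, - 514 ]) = [ - 514  ,  91,382 ]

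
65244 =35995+29249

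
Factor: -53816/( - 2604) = 62/3 = 2^1*3^( - 1)*31^1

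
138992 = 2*69496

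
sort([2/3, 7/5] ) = [2/3, 7/5] 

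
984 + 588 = 1572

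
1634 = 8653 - 7019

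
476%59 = 4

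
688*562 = 386656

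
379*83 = 31457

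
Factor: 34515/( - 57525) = -3/5  =  - 3^1 * 5^ ( - 1 )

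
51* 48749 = 2486199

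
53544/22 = 26772/11  =  2433.82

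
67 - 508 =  - 441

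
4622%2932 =1690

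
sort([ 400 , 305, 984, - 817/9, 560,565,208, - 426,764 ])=[ - 426,-817/9, 208, 305 , 400,560,565,764 , 984]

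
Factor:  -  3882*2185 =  - 2^1*3^1*5^1*19^1 * 23^1*647^1 = - 8482170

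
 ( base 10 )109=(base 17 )67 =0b1101101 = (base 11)9A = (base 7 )214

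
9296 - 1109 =8187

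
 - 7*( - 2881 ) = 20167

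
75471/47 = 75471/47  =  1605.77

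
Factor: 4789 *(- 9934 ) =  - 2^1*4789^1* 4967^1 = -  47573926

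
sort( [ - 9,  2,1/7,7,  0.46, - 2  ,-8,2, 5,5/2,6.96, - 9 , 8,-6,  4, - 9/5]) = [ -9, - 9, - 8,-6 ,-2,-9/5, 1/7 , 0.46,2,2,5/2, 4, 5, 6.96, 7,8]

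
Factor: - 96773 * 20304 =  - 2^4 * 3^3*29^1*47^2*71^1 = - 1964878992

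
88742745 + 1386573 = 90129318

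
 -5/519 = - 1 +514/519  =  - 0.01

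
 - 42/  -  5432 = 3/388 = 0.01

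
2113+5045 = 7158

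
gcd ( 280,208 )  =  8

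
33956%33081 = 875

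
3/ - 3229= - 1 + 3226/3229 =- 0.00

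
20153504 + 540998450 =561151954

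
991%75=16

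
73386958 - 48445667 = 24941291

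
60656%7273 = 2472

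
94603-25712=68891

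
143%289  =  143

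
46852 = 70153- 23301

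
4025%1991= 43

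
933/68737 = 933/68737=0.01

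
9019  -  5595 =3424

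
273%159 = 114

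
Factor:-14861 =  - 7^1  *11^1 * 193^1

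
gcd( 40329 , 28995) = 3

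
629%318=311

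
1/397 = 1/397 = 0.00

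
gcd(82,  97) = 1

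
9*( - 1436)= - 12924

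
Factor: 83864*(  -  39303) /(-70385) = 3296106792/70385 =2^3  *  3^2*5^(-1)*7^(- 1 )*11^2*397^1*953^1*2011^( - 1 )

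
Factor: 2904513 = 3^1*769^1*1259^1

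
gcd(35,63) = 7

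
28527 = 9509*3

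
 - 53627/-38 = 1411  +  9/38 = 1411.24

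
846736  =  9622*88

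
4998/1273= 4998/1273 = 3.93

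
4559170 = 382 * 11935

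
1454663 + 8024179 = 9478842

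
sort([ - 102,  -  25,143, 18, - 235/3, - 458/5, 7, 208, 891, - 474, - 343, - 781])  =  [ - 781,-474, - 343, - 102, - 458/5, - 235/3, - 25, 7,18, 143, 208,891 ]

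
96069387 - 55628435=40440952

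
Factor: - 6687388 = -2^2*23^1*72689^1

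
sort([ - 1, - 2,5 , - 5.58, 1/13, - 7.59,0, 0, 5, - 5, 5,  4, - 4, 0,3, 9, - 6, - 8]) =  [ - 8, - 7.59, - 6, - 5.58, - 5, - 4, - 2,-1,0,0  ,  0, 1/13, 3, 4, 5 , 5, 5, 9] 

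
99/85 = 1+14/85 = 1.16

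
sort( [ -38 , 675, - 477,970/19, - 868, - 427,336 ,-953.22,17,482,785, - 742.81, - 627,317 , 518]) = [ - 953.22 ,  -  868, - 742.81, - 627,-477, - 427, - 38,17, 970/19, 317,336,482,518,675,  785] 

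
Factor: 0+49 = 49 = 7^2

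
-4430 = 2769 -7199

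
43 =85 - 42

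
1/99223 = 1/99223 = 0.00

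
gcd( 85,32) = 1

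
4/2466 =2/1233 = 0.00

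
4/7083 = 4/7083 = 0.00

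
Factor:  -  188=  - 2^2*47^1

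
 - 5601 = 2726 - 8327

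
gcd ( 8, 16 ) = 8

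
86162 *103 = 8874686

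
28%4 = 0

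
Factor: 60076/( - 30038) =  - 2^1 = - 2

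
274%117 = 40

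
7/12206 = 7/12206 = 0.00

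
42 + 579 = 621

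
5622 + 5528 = 11150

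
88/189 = 88/189 = 0.47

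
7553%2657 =2239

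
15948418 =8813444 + 7134974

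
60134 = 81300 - 21166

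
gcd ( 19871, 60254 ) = 641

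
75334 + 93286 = 168620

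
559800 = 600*933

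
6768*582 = 3938976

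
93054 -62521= 30533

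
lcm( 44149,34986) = 1854258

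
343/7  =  49= 49.00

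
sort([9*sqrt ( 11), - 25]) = [ - 25,9*sqrt(11)] 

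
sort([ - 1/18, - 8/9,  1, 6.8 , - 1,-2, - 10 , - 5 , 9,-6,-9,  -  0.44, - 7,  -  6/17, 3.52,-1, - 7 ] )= [ - 10 , - 9 ,-7,-7, - 6, - 5,-2, - 1,-1,-8/9, - 0.44,-6/17 , - 1/18, 1,  3.52, 6.8, 9]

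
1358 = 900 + 458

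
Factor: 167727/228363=7^3*467^( - 1)  =  343/467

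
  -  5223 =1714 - 6937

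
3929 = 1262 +2667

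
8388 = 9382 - 994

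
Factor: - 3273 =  - 3^1 * 1091^1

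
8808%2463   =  1419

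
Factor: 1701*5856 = 9961056 = 2^5*3^6*7^1*61^1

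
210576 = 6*35096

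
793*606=480558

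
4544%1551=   1442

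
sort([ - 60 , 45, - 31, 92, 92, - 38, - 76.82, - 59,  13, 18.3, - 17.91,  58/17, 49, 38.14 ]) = [ - 76.82,-60, - 59, - 38, - 31, - 17.91, 58/17, 13, 18.3,38.14, 45, 49, 92, 92] 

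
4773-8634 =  - 3861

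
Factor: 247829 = 247829^1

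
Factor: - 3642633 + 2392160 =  - 7^1* 178639^1 = - 1250473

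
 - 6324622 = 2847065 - 9171687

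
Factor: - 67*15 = - 3^1*5^1  *  67^1  =  -1005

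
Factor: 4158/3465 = 2^1*3^1  *  5^(  -  1) = 6/5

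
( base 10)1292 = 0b10100001100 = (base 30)1D2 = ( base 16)50c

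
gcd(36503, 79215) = 1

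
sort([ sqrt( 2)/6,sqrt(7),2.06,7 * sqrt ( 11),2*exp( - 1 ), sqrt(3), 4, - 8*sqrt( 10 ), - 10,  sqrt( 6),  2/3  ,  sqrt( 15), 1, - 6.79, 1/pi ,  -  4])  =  [ -8*sqrt ( 10), - 10, - 6.79,  -  4, sqrt(2 ) /6 , 1/pi, 2/3 , 2*exp(- 1 ), 1, sqrt (3), 2.06, sqrt (6),sqrt( 7 ), sqrt( 15), 4,7*sqrt(11)]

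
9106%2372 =1990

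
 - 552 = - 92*6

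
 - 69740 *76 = -5300240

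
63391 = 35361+28030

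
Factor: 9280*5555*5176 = 266824870400  =  2^9*5^2*11^1*29^1*101^1*647^1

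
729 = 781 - 52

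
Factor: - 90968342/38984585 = -2^1*5^( - 1)* 79^1*241^1*2389^1*7796917^(  -  1)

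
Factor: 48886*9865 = 2^1*5^1*1973^1*24443^1 = 482260390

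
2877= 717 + 2160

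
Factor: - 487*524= -255188 = - 2^2*131^1*487^1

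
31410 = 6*5235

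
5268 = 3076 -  - 2192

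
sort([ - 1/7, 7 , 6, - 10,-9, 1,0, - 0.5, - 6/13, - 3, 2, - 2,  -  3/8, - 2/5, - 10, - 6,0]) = [ - 10,-10,  -  9,-6, - 3, - 2, - 0.5, - 6/13,  -  2/5, - 3/8, - 1/7,  0,0, 1, 2,6, 7]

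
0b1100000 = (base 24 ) 40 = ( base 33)2u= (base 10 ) 96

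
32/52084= 8/13021 = 0.00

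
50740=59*860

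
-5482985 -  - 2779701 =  - 2703284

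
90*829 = 74610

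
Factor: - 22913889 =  - 3^1 * 59^1*129457^1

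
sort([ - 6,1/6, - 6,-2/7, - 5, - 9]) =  [ - 9, - 6, - 6, - 5, - 2/7,1/6]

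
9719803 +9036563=18756366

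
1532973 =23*66651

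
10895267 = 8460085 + 2435182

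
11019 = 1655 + 9364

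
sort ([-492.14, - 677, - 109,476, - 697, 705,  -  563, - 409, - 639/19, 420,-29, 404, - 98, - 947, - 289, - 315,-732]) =[ - 947, - 732, - 697,-677, - 563,-492.14, - 409, - 315, - 289, - 109, - 98,-639/19,- 29,  404 , 420, 476 , 705]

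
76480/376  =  9560/47 = 203.40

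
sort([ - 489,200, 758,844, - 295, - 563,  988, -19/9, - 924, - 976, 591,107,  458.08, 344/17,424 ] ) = [ - 976, - 924, - 563, - 489, - 295,-19/9,344/17,107, 200,424,  458.08 , 591,  758, 844,988 ]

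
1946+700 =2646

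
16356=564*29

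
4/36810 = 2/18405 = 0.00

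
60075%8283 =2094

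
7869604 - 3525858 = 4343746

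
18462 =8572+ 9890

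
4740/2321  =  4740/2321 =2.04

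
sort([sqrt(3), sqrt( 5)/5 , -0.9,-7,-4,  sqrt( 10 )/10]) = [- 7,-4, - 0.9,sqrt( 10)/10,sqrt( 5 ) /5,sqrt(3 )]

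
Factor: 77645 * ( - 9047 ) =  - 702454315 = - 5^1*53^1 * 83^1*109^1*293^1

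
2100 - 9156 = -7056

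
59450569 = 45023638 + 14426931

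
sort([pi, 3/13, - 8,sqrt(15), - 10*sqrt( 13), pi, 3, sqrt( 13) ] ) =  [ - 10*sqrt( 13), - 8, 3/13, 3, pi,pi,sqrt(13 ), sqrt(15) ] 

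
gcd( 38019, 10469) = 551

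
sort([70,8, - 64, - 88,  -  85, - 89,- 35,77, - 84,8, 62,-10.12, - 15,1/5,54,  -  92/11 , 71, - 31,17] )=[- 89, - 88, - 85, - 84, -64,  -  35, - 31, - 15, - 10.12, - 92/11, 1/5,8, 8,17,  54, 62, 70,71, 77]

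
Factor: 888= 2^3*3^1  *37^1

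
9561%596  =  25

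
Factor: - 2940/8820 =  - 3^(  -  1) = - 1/3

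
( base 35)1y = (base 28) 2D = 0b1000101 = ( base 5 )234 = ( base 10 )69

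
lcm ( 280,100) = 1400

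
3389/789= 4 + 233/789= 4.30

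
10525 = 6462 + 4063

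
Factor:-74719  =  -74719^1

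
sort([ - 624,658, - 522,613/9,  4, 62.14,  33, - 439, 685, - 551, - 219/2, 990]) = [ - 624 , - 551,-522,- 439, -219/2,4,  33, 62.14,613/9, 658, 685,990] 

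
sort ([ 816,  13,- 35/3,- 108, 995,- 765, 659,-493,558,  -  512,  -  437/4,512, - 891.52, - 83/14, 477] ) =[-891.52,-765, - 512, - 493, - 437/4,-108, - 35/3,-83/14,13,477,512,558,659,816,  995] 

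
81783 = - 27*( - 3029 )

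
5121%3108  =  2013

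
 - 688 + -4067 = -4755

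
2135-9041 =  - 6906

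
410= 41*10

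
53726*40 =2149040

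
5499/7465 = 5499/7465 = 0.74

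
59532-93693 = -34161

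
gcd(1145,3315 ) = 5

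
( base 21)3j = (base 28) 2Q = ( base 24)3a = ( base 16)52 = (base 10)82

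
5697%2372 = 953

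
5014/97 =5014/97 = 51.69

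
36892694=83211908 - 46319214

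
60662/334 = 30331/167 = 181.62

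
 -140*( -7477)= 1046780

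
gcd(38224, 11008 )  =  16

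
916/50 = 458/25 =18.32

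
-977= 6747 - 7724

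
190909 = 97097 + 93812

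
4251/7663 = 4251/7663 =0.55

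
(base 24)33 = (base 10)75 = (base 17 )47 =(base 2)1001011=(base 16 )4B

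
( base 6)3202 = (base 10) 722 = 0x2D2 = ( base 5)10342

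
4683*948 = 4439484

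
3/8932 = 3/8932 = 0.00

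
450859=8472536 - 8021677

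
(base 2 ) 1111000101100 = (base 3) 101121002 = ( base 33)732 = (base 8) 17054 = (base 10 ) 7724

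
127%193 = 127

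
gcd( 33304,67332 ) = 724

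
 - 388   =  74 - 462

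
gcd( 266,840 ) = 14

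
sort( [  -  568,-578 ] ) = [ - 578, - 568 ]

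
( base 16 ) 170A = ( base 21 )D7I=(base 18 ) 103C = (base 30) 6gi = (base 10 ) 5898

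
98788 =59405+39383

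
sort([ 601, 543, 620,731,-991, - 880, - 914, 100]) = [- 991 , - 914,-880,100 , 543,601,620,731]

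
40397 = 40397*1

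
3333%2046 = 1287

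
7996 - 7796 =200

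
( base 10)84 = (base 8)124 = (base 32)2k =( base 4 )1110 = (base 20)44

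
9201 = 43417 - 34216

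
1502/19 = 79+1/19  =  79.05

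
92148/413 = 223+7/59= 223.12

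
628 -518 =110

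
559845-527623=32222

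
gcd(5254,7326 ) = 74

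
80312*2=160624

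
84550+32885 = 117435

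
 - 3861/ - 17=227 + 2/17 = 227.12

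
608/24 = 25 + 1/3 = 25.33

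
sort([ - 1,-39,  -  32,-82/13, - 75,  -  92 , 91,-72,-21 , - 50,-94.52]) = [ - 94.52, - 92 , - 75, - 72 , - 50, - 39,  -  32, - 21, - 82/13, - 1 , 91 ]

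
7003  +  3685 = 10688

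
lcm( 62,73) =4526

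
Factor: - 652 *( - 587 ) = 382724 = 2^2*163^1 * 587^1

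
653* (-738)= -481914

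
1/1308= 1/1308 = 0.00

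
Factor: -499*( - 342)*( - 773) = - 2^1*3^2*19^1 *499^1*773^1= - 131918634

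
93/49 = 1+44/49 = 1.90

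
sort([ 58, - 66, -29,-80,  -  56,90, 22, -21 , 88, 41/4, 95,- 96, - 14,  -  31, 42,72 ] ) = [ - 96,  -  80,-66, - 56,  -  31,  -  29 , - 21,  -  14, 41/4, 22,  42, 58, 72 , 88,90 , 95 ] 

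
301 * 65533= 19725433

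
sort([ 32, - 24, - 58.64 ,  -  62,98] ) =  [  -  62, - 58.64, - 24,32, 98 ]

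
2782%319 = 230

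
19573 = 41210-21637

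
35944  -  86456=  - 50512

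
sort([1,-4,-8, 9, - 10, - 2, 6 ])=[ - 10, -8,-4, - 2, 1, 6, 9] 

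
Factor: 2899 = 13^1*223^1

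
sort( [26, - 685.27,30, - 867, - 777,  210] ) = [ - 867,- 777, - 685.27, 26, 30, 210]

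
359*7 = 2513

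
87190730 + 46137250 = 133327980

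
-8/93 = -1+85/93 =-0.09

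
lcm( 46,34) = 782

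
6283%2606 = 1071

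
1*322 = 322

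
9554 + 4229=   13783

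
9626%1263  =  785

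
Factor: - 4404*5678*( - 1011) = 25280977032 = 2^3*3^2*17^1*167^1*337^1*367^1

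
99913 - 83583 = 16330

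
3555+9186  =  12741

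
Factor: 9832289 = 307^1*32027^1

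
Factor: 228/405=2^2*3^( -3 ) * 5^(-1)*19^1 = 76/135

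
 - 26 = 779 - 805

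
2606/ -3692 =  - 1303/1846  =  -  0.71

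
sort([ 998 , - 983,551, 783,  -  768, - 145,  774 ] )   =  [-983,-768, - 145,551, 774,783,998 ] 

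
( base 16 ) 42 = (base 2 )1000010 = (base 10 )66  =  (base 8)102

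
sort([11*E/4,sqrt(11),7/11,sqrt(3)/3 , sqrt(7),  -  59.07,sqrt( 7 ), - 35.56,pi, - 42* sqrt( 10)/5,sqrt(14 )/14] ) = [ - 59.07,  -  35.56, - 42*sqrt(10) /5,sqrt(14) /14,sqrt(3) /3 , 7/11,sqrt ( 7), sqrt(7 ),pi,sqrt(  11 ),11 * E/4]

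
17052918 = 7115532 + 9937386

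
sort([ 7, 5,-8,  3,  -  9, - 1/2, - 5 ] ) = [-9, - 8 ,-5,-1/2,3, 5,7] 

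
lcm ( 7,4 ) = 28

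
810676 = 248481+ 562195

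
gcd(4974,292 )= 2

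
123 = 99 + 24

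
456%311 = 145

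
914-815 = 99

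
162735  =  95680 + 67055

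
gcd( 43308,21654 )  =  21654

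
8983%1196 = 611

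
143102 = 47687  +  95415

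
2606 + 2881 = 5487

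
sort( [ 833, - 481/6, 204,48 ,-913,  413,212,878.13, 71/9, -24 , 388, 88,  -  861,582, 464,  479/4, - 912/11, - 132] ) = [ - 913, - 861,-132, - 912/11, - 481/6,  -  24, 71/9, 48 , 88, 479/4,204,212 , 388,413, 464,  582, 833, 878.13] 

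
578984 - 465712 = 113272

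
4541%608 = 285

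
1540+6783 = 8323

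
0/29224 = 0=0.00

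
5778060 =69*83740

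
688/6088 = 86/761=0.11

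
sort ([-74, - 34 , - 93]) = [ - 93, - 74, - 34]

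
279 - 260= 19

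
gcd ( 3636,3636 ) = 3636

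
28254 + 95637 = 123891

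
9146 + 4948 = 14094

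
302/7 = 302/7=43.14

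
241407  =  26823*9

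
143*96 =13728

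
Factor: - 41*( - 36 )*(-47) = -69372   =  - 2^2 * 3^2*41^1*47^1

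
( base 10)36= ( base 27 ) 19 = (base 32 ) 14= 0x24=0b100100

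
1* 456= 456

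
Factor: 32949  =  3^2*7^1*523^1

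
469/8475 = 469/8475 = 0.06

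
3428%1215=998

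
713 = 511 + 202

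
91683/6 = 15280  +  1/2 = 15280.50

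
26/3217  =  26/3217 = 0.01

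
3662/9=406 + 8/9 = 406.89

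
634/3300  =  317/1650 =0.19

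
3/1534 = 3/1534= 0.00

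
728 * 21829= 15891512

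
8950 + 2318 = 11268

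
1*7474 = 7474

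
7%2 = 1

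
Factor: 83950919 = 13^2*383^1*1297^1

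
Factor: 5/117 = 3^( - 2) * 5^1*13^( - 1)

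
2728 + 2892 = 5620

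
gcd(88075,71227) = 13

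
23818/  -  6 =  - 3970+ 1/3 = -3969.67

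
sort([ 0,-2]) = [ - 2,0] 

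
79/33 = 2 + 13/33=2.39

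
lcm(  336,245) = 11760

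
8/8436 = 2/2109  =  0.00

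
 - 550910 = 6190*( - 89)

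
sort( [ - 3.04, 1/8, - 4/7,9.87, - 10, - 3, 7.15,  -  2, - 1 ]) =[ - 10, - 3.04, - 3, - 2,  -  1 , - 4/7, 1/8 , 7.15, 9.87 ]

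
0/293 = 0 = 0.00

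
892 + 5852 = 6744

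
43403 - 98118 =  - 54715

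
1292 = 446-  -  846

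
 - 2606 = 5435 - 8041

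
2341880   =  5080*461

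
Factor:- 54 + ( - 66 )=-2^3*3^1*5^1 = -120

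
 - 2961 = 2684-5645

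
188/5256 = 47/1314 = 0.04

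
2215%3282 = 2215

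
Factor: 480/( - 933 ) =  - 160/311 = - 2^5 * 5^1*311^ ( - 1 ) 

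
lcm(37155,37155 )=37155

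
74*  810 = 59940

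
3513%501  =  6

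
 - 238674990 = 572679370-811354360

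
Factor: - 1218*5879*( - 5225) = 37414249950= 2^1*3^1  *  5^2*7^1 * 11^1*19^1*29^1*5879^1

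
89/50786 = 89/50786 = 0.00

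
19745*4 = 78980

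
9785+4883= 14668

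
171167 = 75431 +95736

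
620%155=0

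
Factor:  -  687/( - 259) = 3^1 *7^ (  -  1) *37^( - 1)*229^1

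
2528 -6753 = - 4225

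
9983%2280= 863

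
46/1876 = 23/938 = 0.02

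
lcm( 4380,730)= 4380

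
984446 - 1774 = 982672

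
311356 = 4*77839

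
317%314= 3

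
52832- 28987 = 23845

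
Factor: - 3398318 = - 2^1 * 7^1*11^1*22067^1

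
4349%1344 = 317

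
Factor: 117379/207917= 19^( - 1 )*31^( -1 ) * 107^1*353^( - 1)*1097^1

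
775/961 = 25/31= 0.81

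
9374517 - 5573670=3800847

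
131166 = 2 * 65583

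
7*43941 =307587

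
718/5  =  143 + 3/5=143.60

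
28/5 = 28/5= 5.60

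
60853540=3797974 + 57055566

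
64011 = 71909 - 7898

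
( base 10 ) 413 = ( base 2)110011101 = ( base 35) BS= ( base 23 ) hm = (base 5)3123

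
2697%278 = 195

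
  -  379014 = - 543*698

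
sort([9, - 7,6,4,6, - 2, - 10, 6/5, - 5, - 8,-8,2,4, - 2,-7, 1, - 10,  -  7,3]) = [ - 10 , - 10,-8, - 8, - 7, - 7, - 7,-5, - 2, - 2,1,6/5 , 2,3, 4,4,6, 6, 9 ] 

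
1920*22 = 42240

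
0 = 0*607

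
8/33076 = 2/8269 = 0.00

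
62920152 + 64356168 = 127276320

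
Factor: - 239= - 239^1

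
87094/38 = 2291 + 18/19 = 2291.95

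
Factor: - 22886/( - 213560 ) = 11443/106780 = 2^( - 2)*5^(- 1)*19^( - 1)*281^( - 1)*11443^1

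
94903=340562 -245659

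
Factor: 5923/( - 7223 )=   -31^(-1) * 233^( - 1) * 5923^1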